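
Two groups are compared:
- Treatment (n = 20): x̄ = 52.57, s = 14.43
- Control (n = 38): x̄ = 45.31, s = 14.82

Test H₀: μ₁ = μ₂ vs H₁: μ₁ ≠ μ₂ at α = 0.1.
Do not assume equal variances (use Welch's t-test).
Welch's two-sample t-test:
H₀: μ₁ = μ₂
H₁: μ₁ ≠ μ₂
s₁²/n₁ = 14.43²/20 = 10.4112,  s₂²/n₂ = 14.82²/38 = 5.7798
SE = √(s₁²/n₁ + s₂²/n₂) = √(10.4112 + 5.7798) = 4.0238
df (Welch-Satterthwaite) = (s₁²/n₁ + s₂²/n₂)² / [(s₁²/n₁)²/(n₁-1) + (s₂²/n₂)²/(n₂-1)] ≈ 39.67
t = (x̄₁ - x̄₂) / SE = (52.57 - 45.31) / 4.0238 = 7.26 / 4.0238 = 1.804
p-value = 0.0788

Since p-value < α = 0.1, we reject H₀.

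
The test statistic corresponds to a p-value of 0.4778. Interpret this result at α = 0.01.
Since p = 0.4778 > α = 0.01, fail to reject H₀.
There is insufficient evidence to reject the null hypothesis; the result is not statistically significant at the 0.01 level.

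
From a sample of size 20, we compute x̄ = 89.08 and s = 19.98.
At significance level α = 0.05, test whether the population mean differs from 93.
One-sample t-test:
H₀: μ = 93
H₁: μ ≠ 93
df = n - 1 = 19
t = (x̄ - μ₀) / (s/√n) = (89.08 - 93) / (19.98/√20) = -0.877
p-value = 0.3912

Since p-value > α = 0.05, we fail to reject H₀.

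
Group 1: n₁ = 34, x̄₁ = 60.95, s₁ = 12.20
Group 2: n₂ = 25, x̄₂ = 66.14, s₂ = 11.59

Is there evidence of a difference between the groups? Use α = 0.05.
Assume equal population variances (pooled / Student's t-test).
Student's two-sample t-test (equal variances):
H₀: μ₁ = μ₂
H₁: μ₁ ≠ μ₂
df = n₁ + n₂ - 2 = 57
Pooled variance s_p² = [(n₁-1)s₁² + (n₂-1)s₂²] / (n₁ + n₂ - 2) = [(33)(12.20²) + (24)(11.59²)] / 57 = 142.7297
SE = √(s_p²(1/n₁ + 1/n₂)) = √(142.7297 × (1/34 + 1/25)) = 3.1476
t = (x̄₁ - x̄₂) / SE = (60.95 - 66.14) / 3.1476 = -5.19 / 3.1476 = -1.649
p-value = 0.1047

Since p-value > α = 0.05, we fail to reject H₀.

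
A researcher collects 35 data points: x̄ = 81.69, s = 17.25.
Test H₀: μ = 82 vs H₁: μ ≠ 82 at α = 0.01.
One-sample t-test:
H₀: μ = 82
H₁: μ ≠ 82
df = n - 1 = 34
t = (x̄ - μ₀) / (s/√n) = (81.69 - 82) / (17.25/√35) = -0.106
p-value = 0.9160

Since p-value > α = 0.01, we fail to reject H₀.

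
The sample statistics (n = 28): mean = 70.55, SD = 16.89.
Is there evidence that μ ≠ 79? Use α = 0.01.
One-sample t-test:
H₀: μ = 79
H₁: μ ≠ 79
df = n - 1 = 27
t = (x̄ - μ₀) / (s/√n) = (70.55 - 79) / (16.89/√28) = -2.647
p-value = 0.0134

Since p-value > α = 0.01, we fail to reject H₀.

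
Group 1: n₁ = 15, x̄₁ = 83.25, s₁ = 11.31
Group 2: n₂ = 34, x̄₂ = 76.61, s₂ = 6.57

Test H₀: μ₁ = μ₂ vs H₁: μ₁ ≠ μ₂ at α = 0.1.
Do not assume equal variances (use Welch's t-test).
Welch's two-sample t-test:
H₀: μ₁ = μ₂
H₁: μ₁ ≠ μ₂
s₁²/n₁ = 11.31²/15 = 8.5277,  s₂²/n₂ = 6.57²/34 = 1.2696
SE = √(s₁²/n₁ + s₂²/n₂) = √(8.5277 + 1.2696) = 3.1301
df (Welch-Satterthwaite) = (s₁²/n₁ + s₂²/n₂)² / [(s₁²/n₁)²/(n₁-1) + (s₂²/n₂)²/(n₂-1)] ≈ 18.31
t = (x̄₁ - x̄₂) / SE = (83.25 - 76.61) / 3.1301 = 6.64 / 3.1301 = 2.121
p-value = 0.0478

Since p-value < α = 0.1, we reject H₀.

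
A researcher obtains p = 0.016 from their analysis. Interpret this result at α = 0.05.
Since p = 0.016 < α = 0.05, reject H₀.
There is sufficient evidence to reject the null hypothesis; the result is statistically significant at the 0.05 level.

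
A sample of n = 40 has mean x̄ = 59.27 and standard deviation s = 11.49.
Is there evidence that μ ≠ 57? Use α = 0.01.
One-sample t-test:
H₀: μ = 57
H₁: μ ≠ 57
df = n - 1 = 39
t = (x̄ - μ₀) / (s/√n) = (59.27 - 57) / (11.49/√40) = 1.249
p-value = 0.2189

Since p-value > α = 0.01, we fail to reject H₀.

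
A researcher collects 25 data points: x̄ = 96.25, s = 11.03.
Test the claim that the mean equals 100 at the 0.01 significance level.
One-sample t-test:
H₀: μ = 100
H₁: μ ≠ 100
df = n - 1 = 24
t = (x̄ - μ₀) / (s/√n) = (96.25 - 100) / (11.03/√25) = -1.700
p-value = 0.1021

Since p-value > α = 0.01, we fail to reject H₀.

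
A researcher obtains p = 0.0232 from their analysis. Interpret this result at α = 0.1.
Since p = 0.0232 < α = 0.1, reject H₀.
There is sufficient evidence to reject the null hypothesis; the result is statistically significant at the 0.1 level.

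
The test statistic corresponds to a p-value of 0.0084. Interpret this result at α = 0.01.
Since p = 0.0084 < α = 0.01, reject H₀.
There is sufficient evidence to reject the null hypothesis; the result is statistically significant at the 0.01 level.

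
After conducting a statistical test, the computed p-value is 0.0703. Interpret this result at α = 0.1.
Since p = 0.0703 < α = 0.1, reject H₀.
There is sufficient evidence to reject the null hypothesis; the result is statistically significant at the 0.1 level.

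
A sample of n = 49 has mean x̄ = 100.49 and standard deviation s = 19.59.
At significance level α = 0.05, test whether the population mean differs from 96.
One-sample t-test:
H₀: μ = 96
H₁: μ ≠ 96
df = n - 1 = 48
t = (x̄ - μ₀) / (s/√n) = (100.49 - 96) / (19.59/√49) = 1.604
p-value = 0.1152

Since p-value > α = 0.05, we fail to reject H₀.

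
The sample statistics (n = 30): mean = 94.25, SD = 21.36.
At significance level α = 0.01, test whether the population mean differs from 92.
One-sample t-test:
H₀: μ = 92
H₁: μ ≠ 92
df = n - 1 = 29
t = (x̄ - μ₀) / (s/√n) = (94.25 - 92) / (21.36/√30) = 0.577
p-value = 0.5684

Since p-value > α = 0.01, we fail to reject H₀.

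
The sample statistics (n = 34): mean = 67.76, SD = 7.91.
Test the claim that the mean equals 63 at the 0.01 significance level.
One-sample t-test:
H₀: μ = 63
H₁: μ ≠ 63
df = n - 1 = 33
t = (x̄ - μ₀) / (s/√n) = (67.76 - 63) / (7.91/√34) = 3.509
p-value = 0.0013

Since p-value < α = 0.01, we reject H₀.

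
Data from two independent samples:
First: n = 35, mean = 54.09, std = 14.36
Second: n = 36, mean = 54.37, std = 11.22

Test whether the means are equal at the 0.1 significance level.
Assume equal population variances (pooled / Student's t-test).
Student's two-sample t-test (equal variances):
H₀: μ₁ = μ₂
H₁: μ₁ ≠ μ₂
df = n₁ + n₂ - 2 = 69
Pooled variance s_p² = [(n₁-1)s₁² + (n₂-1)s₂²] / (n₁ + n₂ - 2) = [(34)(14.36²) + (35)(11.22²)] / 69 = 165.4670
SE = √(s_p²(1/n₁ + 1/n₂)) = √(165.4670 × (1/35 + 1/36)) = 3.0535
t = (x̄₁ - x̄₂) / SE = (54.09 - 54.37) / 3.0535 = -0.28 / 3.0535 = -0.092
p-value = 0.9272

Since p-value > α = 0.1, we fail to reject H₀.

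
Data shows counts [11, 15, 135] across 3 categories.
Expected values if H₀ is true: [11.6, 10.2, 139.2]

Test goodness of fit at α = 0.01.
Chi-square goodness of fit test:
H₀: observed counts match expected distribution
H₁: observed counts differ from expected distribution
df = k - 1 = 2
χ² = Σ(O - E)²/E
   = (11 - 11.6)²/11.6 + (15 - 10.2)²/10.2 + (135 - 139.2)²/139.2
   = 0.031 + 2.259 + 0.127
   = 2.42
p-value = 0.2987

Since p-value > α = 0.01, we fail to reject H₀.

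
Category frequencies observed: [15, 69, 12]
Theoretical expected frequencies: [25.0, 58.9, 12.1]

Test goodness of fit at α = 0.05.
Chi-square goodness of fit test:
H₀: observed counts match expected distribution
H₁: observed counts differ from expected distribution
df = k - 1 = 2
χ² = Σ(O - E)²/E
   = (15 - 25.0)²/25.0 + (69 - 58.9)²/58.9 + (12 - 12.1)²/12.1
   = 4.000 + 1.732 + 0.001
   = 5.73
p-value = 0.0569

Since p-value > α = 0.05, we fail to reject H₀.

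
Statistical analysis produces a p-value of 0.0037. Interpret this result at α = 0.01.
Since p = 0.0037 < α = 0.01, reject H₀.
There is sufficient evidence to reject the null hypothesis; the result is statistically significant at the 0.01 level.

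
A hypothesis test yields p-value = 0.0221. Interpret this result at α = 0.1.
Since p = 0.0221 < α = 0.1, reject H₀.
There is sufficient evidence to reject the null hypothesis; the result is statistically significant at the 0.1 level.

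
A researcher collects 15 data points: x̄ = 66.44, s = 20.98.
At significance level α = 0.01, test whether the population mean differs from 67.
One-sample t-test:
H₀: μ = 67
H₁: μ ≠ 67
df = n - 1 = 14
t = (x̄ - μ₀) / (s/√n) = (66.44 - 67) / (20.98/√15) = -0.103
p-value = 0.9191

Since p-value > α = 0.01, we fail to reject H₀.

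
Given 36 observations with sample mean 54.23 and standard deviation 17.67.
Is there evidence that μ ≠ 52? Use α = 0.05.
One-sample t-test:
H₀: μ = 52
H₁: μ ≠ 52
df = n - 1 = 35
t = (x̄ - μ₀) / (s/√n) = (54.23 - 52) / (17.67/√36) = 0.757
p-value = 0.4540

Since p-value > α = 0.05, we fail to reject H₀.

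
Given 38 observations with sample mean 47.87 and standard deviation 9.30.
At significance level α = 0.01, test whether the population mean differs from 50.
One-sample t-test:
H₀: μ = 50
H₁: μ ≠ 50
df = n - 1 = 37
t = (x̄ - μ₀) / (s/√n) = (47.87 - 50) / (9.30/√38) = -1.412
p-value = 0.1663

Since p-value > α = 0.01, we fail to reject H₀.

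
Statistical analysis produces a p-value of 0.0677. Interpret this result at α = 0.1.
Since p = 0.0677 < α = 0.1, reject H₀.
There is sufficient evidence to reject the null hypothesis; the result is statistically significant at the 0.1 level.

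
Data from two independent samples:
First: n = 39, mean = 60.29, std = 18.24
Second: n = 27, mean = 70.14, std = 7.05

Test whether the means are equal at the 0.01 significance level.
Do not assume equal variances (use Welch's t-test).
Welch's two-sample t-test:
H₀: μ₁ = μ₂
H₁: μ₁ ≠ μ₂
s₁²/n₁ = 18.24²/39 = 8.5307,  s₂²/n₂ = 7.05²/27 = 1.8408
SE = √(s₁²/n₁ + s₂²/n₂) = √(8.5307 + 1.8408) = 3.2205
df (Welch-Satterthwaite) = (s₁²/n₁ + s₂²/n₂)² / [(s₁²/n₁)²/(n₁-1) + (s₂²/n₂)²/(n₂-1)] ≈ 52.59
t = (x̄₁ - x̄₂) / SE = (60.29 - 70.14) / 3.2205 = -9.85 / 3.2205 = -3.059
p-value = 0.0035

Since p-value < α = 0.01, we reject H₀.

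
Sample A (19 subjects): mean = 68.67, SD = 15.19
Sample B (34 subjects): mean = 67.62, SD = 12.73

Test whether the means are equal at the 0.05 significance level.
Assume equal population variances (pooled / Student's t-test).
Student's two-sample t-test (equal variances):
H₀: μ₁ = μ₂
H₁: μ₁ ≠ μ₂
df = n₁ + n₂ - 2 = 51
Pooled variance s_p² = [(n₁-1)s₁² + (n₂-1)s₂²] / (n₁ + n₂ - 2) = [(18)(15.19²) + (33)(12.73²)] / 51 = 186.2940
SE = √(s_p²(1/n₁ + 1/n₂)) = √(186.2940 × (1/19 + 1/34)) = 3.9095
t = (x̄₁ - x̄₂) / SE = (68.67 - 67.62) / 3.9095 = 1.05 / 3.9095 = 0.269
p-value = 0.7893

Since p-value > α = 0.05, we fail to reject H₀.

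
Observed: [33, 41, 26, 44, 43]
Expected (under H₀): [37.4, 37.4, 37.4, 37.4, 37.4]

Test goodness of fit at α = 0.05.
Chi-square goodness of fit test:
H₀: observed counts match expected distribution
H₁: observed counts differ from expected distribution
df = k - 1 = 4
χ² = Σ(O - E)²/E
   = (33 - 37.4)²/37.4 + (41 - 37.4)²/37.4 + (26 - 37.4)²/37.4 + (44 - 37.4)²/37.4 + (43 - 37.4)²/37.4
   = 0.518 + 0.347 + 3.475 + 1.165 + 0.839
   = 6.34
p-value = 0.1750

Since p-value > α = 0.05, we fail to reject H₀.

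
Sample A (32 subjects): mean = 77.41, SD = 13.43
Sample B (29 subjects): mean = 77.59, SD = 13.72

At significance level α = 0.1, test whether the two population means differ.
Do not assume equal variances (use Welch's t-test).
Welch's two-sample t-test:
H₀: μ₁ = μ₂
H₁: μ₁ ≠ μ₂
s₁²/n₁ = 13.43²/32 = 5.6364,  s₂²/n₂ = 13.72²/29 = 6.4910
SE = √(s₁²/n₁ + s₂²/n₂) = √(5.6364 + 6.4910) = 3.4824
df (Welch-Satterthwaite) = (s₁²/n₁ + s₂²/n₂)² / [(s₁²/n₁)²/(n₁-1) + (s₂²/n₂)²/(n₂-1)] ≈ 58.14
t = (x̄₁ - x̄₂) / SE = (77.41 - 77.59) / 3.4824 = -0.18 / 3.4824 = -0.052
p-value = 0.9590

Since p-value > α = 0.1, we fail to reject H₀.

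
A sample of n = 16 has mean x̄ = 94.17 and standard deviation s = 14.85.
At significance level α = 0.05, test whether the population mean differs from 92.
One-sample t-test:
H₀: μ = 92
H₁: μ ≠ 92
df = n - 1 = 15
t = (x̄ - μ₀) / (s/√n) = (94.17 - 92) / (14.85/√16) = 0.585
p-value = 0.5676

Since p-value > α = 0.05, we fail to reject H₀.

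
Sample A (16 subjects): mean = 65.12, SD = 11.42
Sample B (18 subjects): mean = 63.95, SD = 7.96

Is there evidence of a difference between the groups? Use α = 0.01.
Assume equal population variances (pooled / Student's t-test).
Student's two-sample t-test (equal variances):
H₀: μ₁ = μ₂
H₁: μ₁ ≠ μ₂
df = n₁ + n₂ - 2 = 32
Pooled variance s_p² = [(n₁-1)s₁² + (n₂-1)s₂²] / (n₁ + n₂ - 2) = [(15)(11.42²) + (17)(7.96²)] / 32 = 94.7935
SE = √(s_p²(1/n₁ + 1/n₂)) = √(94.7935 × (1/16 + 1/18)) = 3.3453
t = (x̄₁ - x̄₂) / SE = (65.12 - 63.95) / 3.3453 = 1.17 / 3.3453 = 0.350
p-value = 0.7288

Since p-value > α = 0.01, we fail to reject H₀.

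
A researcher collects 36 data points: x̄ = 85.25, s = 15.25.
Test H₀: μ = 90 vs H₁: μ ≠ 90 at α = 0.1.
One-sample t-test:
H₀: μ = 90
H₁: μ ≠ 90
df = n - 1 = 35
t = (x̄ - μ₀) / (s/√n) = (85.25 - 90) / (15.25/√36) = -1.869
p-value = 0.0700

Since p-value < α = 0.1, we reject H₀.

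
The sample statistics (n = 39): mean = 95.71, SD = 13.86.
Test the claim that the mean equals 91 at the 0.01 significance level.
One-sample t-test:
H₀: μ = 91
H₁: μ ≠ 91
df = n - 1 = 38
t = (x̄ - μ₀) / (s/√n) = (95.71 - 91) / (13.86/√39) = 2.122
p-value = 0.0404

Since p-value > α = 0.01, we fail to reject H₀.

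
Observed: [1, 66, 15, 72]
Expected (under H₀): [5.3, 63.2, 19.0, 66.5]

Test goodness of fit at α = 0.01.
Chi-square goodness of fit test:
H₀: observed counts match expected distribution
H₁: observed counts differ from expected distribution
df = k - 1 = 3
χ² = Σ(O - E)²/E
   = (1 - 5.3)²/5.3 + (66 - 63.2)²/63.2 + (15 - 19.0)²/19.0 + (72 - 66.5)²/66.5
   = 3.489 + 0.124 + 0.842 + 0.455
   = 4.91
p-value = 0.1785

Since p-value > α = 0.01, we fail to reject H₀.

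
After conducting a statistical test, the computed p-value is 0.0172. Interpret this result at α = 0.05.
Since p = 0.0172 < α = 0.05, reject H₀.
There is sufficient evidence to reject the null hypothesis; the result is statistically significant at the 0.05 level.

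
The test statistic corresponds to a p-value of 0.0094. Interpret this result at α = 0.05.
Since p = 0.0094 < α = 0.05, reject H₀.
There is sufficient evidence to reject the null hypothesis; the result is statistically significant at the 0.05 level.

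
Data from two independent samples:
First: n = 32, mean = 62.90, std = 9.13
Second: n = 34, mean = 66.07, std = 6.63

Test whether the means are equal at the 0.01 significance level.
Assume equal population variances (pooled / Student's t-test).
Student's two-sample t-test (equal variances):
H₀: μ₁ = μ₂
H₁: μ₁ ≠ μ₂
df = n₁ + n₂ - 2 = 64
Pooled variance s_p² = [(n₁-1)s₁² + (n₂-1)s₂²] / (n₁ + n₂ - 2) = [(31)(9.13²) + (33)(6.63²)] / 64 = 63.0413
SE = √(s_p²(1/n₁ + 1/n₂)) = √(63.0413 × (1/32 + 1/34)) = 1.9556
t = (x̄₁ - x̄₂) / SE = (62.90 - 66.07) / 1.9556 = -3.17 / 1.9556 = -1.621
p-value = 0.1099

Since p-value > α = 0.01, we fail to reject H₀.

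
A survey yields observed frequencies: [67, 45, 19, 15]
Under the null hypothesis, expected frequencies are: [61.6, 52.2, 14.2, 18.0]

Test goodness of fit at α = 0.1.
Chi-square goodness of fit test:
H₀: observed counts match expected distribution
H₁: observed counts differ from expected distribution
df = k - 1 = 3
χ² = Σ(O - E)²/E
   = (67 - 61.6)²/61.6 + (45 - 52.2)²/52.2 + (19 - 14.2)²/14.2 + (15 - 18.0)²/18.0
   = 0.473 + 0.993 + 1.623 + 0.500
   = 3.59
p-value = 0.3094

Since p-value > α = 0.1, we fail to reject H₀.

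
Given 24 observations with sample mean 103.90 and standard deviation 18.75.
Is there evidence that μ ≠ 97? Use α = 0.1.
One-sample t-test:
H₀: μ = 97
H₁: μ ≠ 97
df = n - 1 = 23
t = (x̄ - μ₀) / (s/√n) = (103.90 - 97) / (18.75/√24) = 1.803
p-value = 0.0845

Since p-value < α = 0.1, we reject H₀.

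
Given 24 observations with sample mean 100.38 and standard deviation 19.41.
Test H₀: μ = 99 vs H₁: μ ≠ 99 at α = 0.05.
One-sample t-test:
H₀: μ = 99
H₁: μ ≠ 99
df = n - 1 = 23
t = (x̄ - μ₀) / (s/√n) = (100.38 - 99) / (19.41/√24) = 0.348
p-value = 0.7308

Since p-value > α = 0.05, we fail to reject H₀.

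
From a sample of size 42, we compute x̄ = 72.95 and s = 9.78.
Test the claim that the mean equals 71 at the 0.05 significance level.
One-sample t-test:
H₀: μ = 71
H₁: μ ≠ 71
df = n - 1 = 41
t = (x̄ - μ₀) / (s/√n) = (72.95 - 71) / (9.78/√42) = 1.292
p-value = 0.2035

Since p-value > α = 0.05, we fail to reject H₀.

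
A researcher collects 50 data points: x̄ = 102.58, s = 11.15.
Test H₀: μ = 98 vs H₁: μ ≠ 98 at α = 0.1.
One-sample t-test:
H₀: μ = 98
H₁: μ ≠ 98
df = n - 1 = 49
t = (x̄ - μ₀) / (s/√n) = (102.58 - 98) / (11.15/√50) = 2.905
p-value = 0.0055

Since p-value < α = 0.1, we reject H₀.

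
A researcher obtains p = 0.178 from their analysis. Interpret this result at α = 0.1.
Since p = 0.178 > α = 0.1, fail to reject H₀.
There is insufficient evidence to reject the null hypothesis; the result is not statistically significant at the 0.1 level.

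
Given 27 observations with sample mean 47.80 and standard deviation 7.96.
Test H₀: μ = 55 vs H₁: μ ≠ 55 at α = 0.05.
One-sample t-test:
H₀: μ = 55
H₁: μ ≠ 55
df = n - 1 = 26
t = (x̄ - μ₀) / (s/√n) = (47.80 - 55) / (7.96/√27) = -4.700
p-value = 0.0001

Since p-value < α = 0.05, we reject H₀.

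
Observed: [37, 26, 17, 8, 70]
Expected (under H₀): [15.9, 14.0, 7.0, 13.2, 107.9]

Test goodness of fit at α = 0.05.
Chi-square goodness of fit test:
H₀: observed counts match expected distribution
H₁: observed counts differ from expected distribution
df = k - 1 = 4
χ² = Σ(O - E)²/E
   = (37 - 15.9)²/15.9 + (26 - 14.0)²/14.0 + (17 - 7.0)²/7.0 + (8 - 13.2)²/13.2 + (70 - 107.9)²/107.9
   = 28.001 + 10.286 + 14.286 + 2.048 + 13.312
   = 67.93
p-value < 0.0001

Since p-value < α = 0.05, we reject H₀.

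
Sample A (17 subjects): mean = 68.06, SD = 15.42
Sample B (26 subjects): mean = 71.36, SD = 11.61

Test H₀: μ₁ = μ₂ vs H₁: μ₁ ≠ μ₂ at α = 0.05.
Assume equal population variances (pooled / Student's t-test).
Student's two-sample t-test (equal variances):
H₀: μ₁ = μ₂
H₁: μ₁ ≠ μ₂
df = n₁ + n₂ - 2 = 41
Pooled variance s_p² = [(n₁-1)s₁² + (n₂-1)s₂²] / (n₁ + n₂ - 2) = [(16)(15.42²) + (25)(11.61²)] / 41 = 174.9811
SE = √(s_p²(1/n₁ + 1/n₂)) = √(174.9811 × (1/17 + 1/26)) = 4.1259
t = (x̄₁ - x̄₂) / SE = (68.06 - 71.36) / 4.1259 = -3.30 / 4.1259 = -0.800
p-value = 0.4284

Since p-value > α = 0.05, we fail to reject H₀.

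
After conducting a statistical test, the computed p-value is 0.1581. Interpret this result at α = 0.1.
Since p = 0.1581 > α = 0.1, fail to reject H₀.
There is insufficient evidence to reject the null hypothesis; the result is not statistically significant at the 0.1 level.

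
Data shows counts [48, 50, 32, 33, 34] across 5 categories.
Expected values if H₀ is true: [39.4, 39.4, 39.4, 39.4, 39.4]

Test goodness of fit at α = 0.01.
Chi-square goodness of fit test:
H₀: observed counts match expected distribution
H₁: observed counts differ from expected distribution
df = k - 1 = 4
χ² = Σ(O - E)²/E
   = (48 - 39.4)²/39.4 + (50 - 39.4)²/39.4 + (32 - 39.4)²/39.4 + (33 - 39.4)²/39.4 + (34 - 39.4)²/39.4
   = 1.877 + 2.852 + 1.390 + 1.040 + 0.740
   = 7.90
p-value = 0.0954

Since p-value > α = 0.01, we fail to reject H₀.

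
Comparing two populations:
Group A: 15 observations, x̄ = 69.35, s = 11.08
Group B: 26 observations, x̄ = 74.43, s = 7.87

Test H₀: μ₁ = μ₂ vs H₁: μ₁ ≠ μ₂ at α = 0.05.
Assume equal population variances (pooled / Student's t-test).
Student's two-sample t-test (equal variances):
H₀: μ₁ = μ₂
H₁: μ₁ ≠ μ₂
df = n₁ + n₂ - 2 = 39
Pooled variance s_p² = [(n₁-1)s₁² + (n₂-1)s₂²] / (n₁ + n₂ - 2) = [(14)(11.08²) + (25)(7.87²)] / 39 = 83.7731
SE = √(s_p²(1/n₁ + 1/n₂)) = √(83.7731 × (1/15 + 1/26)) = 2.9676
t = (x̄₁ - x̄₂) / SE = (69.35 - 74.43) / 2.9676 = -5.08 / 2.9676 = -1.712
p-value = 0.0949

Since p-value > α = 0.05, we fail to reject H₀.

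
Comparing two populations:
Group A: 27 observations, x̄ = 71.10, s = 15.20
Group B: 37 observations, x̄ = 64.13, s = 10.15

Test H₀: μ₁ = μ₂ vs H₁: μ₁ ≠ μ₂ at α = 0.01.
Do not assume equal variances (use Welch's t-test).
Welch's two-sample t-test:
H₀: μ₁ = μ₂
H₁: μ₁ ≠ μ₂
s₁²/n₁ = 15.20²/27 = 8.5570,  s₂²/n₂ = 10.15²/37 = 2.7844
SE = √(s₁²/n₁ + s₂²/n₂) = √(8.5570 + 2.7844) = 3.3677
df (Welch-Satterthwaite) = (s₁²/n₁ + s₂²/n₂)² / [(s₁²/n₁)²/(n₁-1) + (s₂²/n₂)²/(n₂-1)] ≈ 42.43
t = (x̄₁ - x̄₂) / SE = (71.10 - 64.13) / 3.3677 = 6.97 / 3.3677 = 2.070
p-value = 0.0446

Since p-value > α = 0.01, we fail to reject H₀.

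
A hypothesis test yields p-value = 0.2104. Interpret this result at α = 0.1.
Since p = 0.2104 > α = 0.1, fail to reject H₀.
There is insufficient evidence to reject the null hypothesis; the result is not statistically significant at the 0.1 level.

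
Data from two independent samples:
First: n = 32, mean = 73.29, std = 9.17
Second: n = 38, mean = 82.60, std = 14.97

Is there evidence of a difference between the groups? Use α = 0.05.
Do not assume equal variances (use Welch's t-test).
Welch's two-sample t-test:
H₀: μ₁ = μ₂
H₁: μ₁ ≠ μ₂
s₁²/n₁ = 9.17²/32 = 2.6278,  s₂²/n₂ = 14.97²/38 = 5.8974
SE = √(s₁²/n₁ + s₂²/n₂) = √(2.6278 + 5.8974) = 2.9198
df (Welch-Satterthwaite) = (s₁²/n₁ + s₂²/n₂)² / [(s₁²/n₁)²/(n₁-1) + (s₂²/n₂)²/(n₂-1)] ≈ 62.51
t = (x̄₁ - x̄₂) / SE = (73.29 - 82.60) / 2.9198 = -9.31 / 2.9198 = -3.189
p-value = 0.0022

Since p-value < α = 0.05, we reject H₀.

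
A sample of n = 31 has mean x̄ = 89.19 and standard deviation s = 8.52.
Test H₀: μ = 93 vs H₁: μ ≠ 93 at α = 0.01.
One-sample t-test:
H₀: μ = 93
H₁: μ ≠ 93
df = n - 1 = 30
t = (x̄ - μ₀) / (s/√n) = (89.19 - 93) / (8.52/√31) = -2.490
p-value = 0.0185

Since p-value > α = 0.01, we fail to reject H₀.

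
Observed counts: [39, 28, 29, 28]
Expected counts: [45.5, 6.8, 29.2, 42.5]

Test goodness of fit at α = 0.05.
Chi-square goodness of fit test:
H₀: observed counts match expected distribution
H₁: observed counts differ from expected distribution
df = k - 1 = 3
χ² = Σ(O - E)²/E
   = (39 - 45.5)²/45.5 + (28 - 6.8)²/6.8 + (29 - 29.2)²/29.2 + (28 - 42.5)²/42.5
   = 0.929 + 66.094 + 0.001 + 4.947
   = 71.97
p-value < 0.0001

Since p-value < α = 0.05, we reject H₀.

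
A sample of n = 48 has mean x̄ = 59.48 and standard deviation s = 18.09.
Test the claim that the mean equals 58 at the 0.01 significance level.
One-sample t-test:
H₀: μ = 58
H₁: μ ≠ 58
df = n - 1 = 47
t = (x̄ - μ₀) / (s/√n) = (59.48 - 58) / (18.09/√48) = 0.567
p-value = 0.5735

Since p-value > α = 0.01, we fail to reject H₀.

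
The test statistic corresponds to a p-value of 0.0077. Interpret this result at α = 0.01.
Since p = 0.0077 < α = 0.01, reject H₀.
There is sufficient evidence to reject the null hypothesis; the result is statistically significant at the 0.01 level.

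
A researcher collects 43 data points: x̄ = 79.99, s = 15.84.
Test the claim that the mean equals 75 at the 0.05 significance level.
One-sample t-test:
H₀: μ = 75
H₁: μ ≠ 75
df = n - 1 = 42
t = (x̄ - μ₀) / (s/√n) = (79.99 - 75) / (15.84/√43) = 2.066
p-value = 0.0451

Since p-value < α = 0.05, we reject H₀.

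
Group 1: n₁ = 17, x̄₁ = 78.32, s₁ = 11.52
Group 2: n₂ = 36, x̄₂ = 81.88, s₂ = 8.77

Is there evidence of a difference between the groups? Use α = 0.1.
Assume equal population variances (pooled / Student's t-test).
Student's two-sample t-test (equal variances):
H₀: μ₁ = μ₂
H₁: μ₁ ≠ μ₂
df = n₁ + n₂ - 2 = 51
Pooled variance s_p² = [(n₁-1)s₁² + (n₂-1)s₂²] / (n₁ + n₂ - 2) = [(16)(11.52²) + (35)(8.77²)] / 51 = 94.4180
SE = √(s_p²(1/n₁ + 1/n₂)) = √(94.4180 × (1/17 + 1/36)) = 2.8595
t = (x̄₁ - x̄₂) / SE = (78.32 - 81.88) / 2.8595 = -3.56 / 2.8595 = -1.245
p-value = 0.2188

Since p-value > α = 0.1, we fail to reject H₀.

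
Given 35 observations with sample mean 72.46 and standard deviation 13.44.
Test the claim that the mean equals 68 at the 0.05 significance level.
One-sample t-test:
H₀: μ = 68
H₁: μ ≠ 68
df = n - 1 = 34
t = (x̄ - μ₀) / (s/√n) = (72.46 - 68) / (13.44/√35) = 1.963
p-value = 0.0578

Since p-value > α = 0.05, we fail to reject H₀.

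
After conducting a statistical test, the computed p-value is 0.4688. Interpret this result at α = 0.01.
Since p = 0.4688 > α = 0.01, fail to reject H₀.
There is insufficient evidence to reject the null hypothesis; the result is not statistically significant at the 0.01 level.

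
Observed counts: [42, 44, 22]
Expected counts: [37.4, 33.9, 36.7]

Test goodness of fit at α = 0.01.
Chi-square goodness of fit test:
H₀: observed counts match expected distribution
H₁: observed counts differ from expected distribution
df = k - 1 = 2
χ² = Σ(O - E)²/E
   = (42 - 37.4)²/37.4 + (44 - 33.9)²/33.9 + (22 - 36.7)²/36.7
   = 0.566 + 3.009 + 5.888
   = 9.46
p-value = 0.0088

Since p-value < α = 0.01, we reject H₀.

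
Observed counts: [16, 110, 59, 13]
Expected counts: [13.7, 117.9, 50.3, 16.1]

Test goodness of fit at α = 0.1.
Chi-square goodness of fit test:
H₀: observed counts match expected distribution
H₁: observed counts differ from expected distribution
df = k - 1 = 3
χ² = Σ(O - E)²/E
   = (16 - 13.7)²/13.7 + (110 - 117.9)²/117.9 + (59 - 50.3)²/50.3 + (13 - 16.1)²/16.1
   = 0.386 + 0.529 + 1.505 + 0.597
   = 3.02
p-value = 0.3890

Since p-value > α = 0.1, we fail to reject H₀.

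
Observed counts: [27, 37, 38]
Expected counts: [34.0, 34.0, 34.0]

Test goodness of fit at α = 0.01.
Chi-square goodness of fit test:
H₀: observed counts match expected distribution
H₁: observed counts differ from expected distribution
df = k - 1 = 2
χ² = Σ(O - E)²/E
   = (27 - 34.0)²/34.0 + (37 - 34.0)²/34.0 + (38 - 34.0)²/34.0
   = 1.441 + 0.265 + 0.471
   = 2.18
p-value = 0.3368

Since p-value > α = 0.01, we fail to reject H₀.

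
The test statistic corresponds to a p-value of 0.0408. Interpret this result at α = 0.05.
Since p = 0.0408 < α = 0.05, reject H₀.
There is sufficient evidence to reject the null hypothesis; the result is statistically significant at the 0.05 level.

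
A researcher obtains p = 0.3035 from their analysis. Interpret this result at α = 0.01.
Since p = 0.3035 > α = 0.01, fail to reject H₀.
There is insufficient evidence to reject the null hypothesis; the result is not statistically significant at the 0.01 level.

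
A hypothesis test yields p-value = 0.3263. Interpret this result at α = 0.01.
Since p = 0.3263 > α = 0.01, fail to reject H₀.
There is insufficient evidence to reject the null hypothesis; the result is not statistically significant at the 0.01 level.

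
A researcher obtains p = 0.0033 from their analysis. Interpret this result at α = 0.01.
Since p = 0.0033 < α = 0.01, reject H₀.
There is sufficient evidence to reject the null hypothesis; the result is statistically significant at the 0.01 level.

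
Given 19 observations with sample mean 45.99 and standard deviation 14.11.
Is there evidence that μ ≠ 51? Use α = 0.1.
One-sample t-test:
H₀: μ = 51
H₁: μ ≠ 51
df = n - 1 = 18
t = (x̄ - μ₀) / (s/√n) = (45.99 - 51) / (14.11/√19) = -1.548
p-value = 0.1391

Since p-value > α = 0.1, we fail to reject H₀.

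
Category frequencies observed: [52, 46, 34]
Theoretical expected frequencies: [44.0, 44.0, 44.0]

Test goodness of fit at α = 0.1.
Chi-square goodness of fit test:
H₀: observed counts match expected distribution
H₁: observed counts differ from expected distribution
df = k - 1 = 2
χ² = Σ(O - E)²/E
   = (52 - 44.0)²/44.0 + (46 - 44.0)²/44.0 + (34 - 44.0)²/44.0
   = 1.455 + 0.091 + 2.273
   = 3.82
p-value = 0.1482

Since p-value > α = 0.1, we fail to reject H₀.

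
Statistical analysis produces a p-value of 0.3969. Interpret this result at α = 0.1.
Since p = 0.3969 > α = 0.1, fail to reject H₀.
There is insufficient evidence to reject the null hypothesis; the result is not statistically significant at the 0.1 level.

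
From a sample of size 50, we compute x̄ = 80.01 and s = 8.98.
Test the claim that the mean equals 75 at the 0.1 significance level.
One-sample t-test:
H₀: μ = 75
H₁: μ ≠ 75
df = n - 1 = 49
t = (x̄ - μ₀) / (s/√n) = (80.01 - 75) / (8.98/√50) = 3.945
p-value = 0.0003

Since p-value < α = 0.1, we reject H₀.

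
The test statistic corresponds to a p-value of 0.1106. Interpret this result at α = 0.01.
Since p = 0.1106 > α = 0.01, fail to reject H₀.
There is insufficient evidence to reject the null hypothesis; the result is not statistically significant at the 0.01 level.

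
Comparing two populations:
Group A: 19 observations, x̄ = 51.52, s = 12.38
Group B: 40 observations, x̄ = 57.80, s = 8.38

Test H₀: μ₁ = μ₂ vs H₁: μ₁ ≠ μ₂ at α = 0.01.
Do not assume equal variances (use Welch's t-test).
Welch's two-sample t-test:
H₀: μ₁ = μ₂
H₁: μ₁ ≠ μ₂
s₁²/n₁ = 12.38²/19 = 8.0665,  s₂²/n₂ = 8.38²/40 = 1.7556
SE = √(s₁²/n₁ + s₂²/n₂) = √(8.0665 + 1.7556) = 3.1340
df (Welch-Satterthwaite) = (s₁²/n₁ + s₂²/n₂)² / [(s₁²/n₁)²/(n₁-1) + (s₂²/n₂)²/(n₂-1)] ≈ 26.12
t = (x̄₁ - x̄₂) / SE = (51.52 - 57.80) / 3.1340 = -6.28 / 3.1340 = -2.004
p-value = 0.0556

Since p-value > α = 0.01, we fail to reject H₀.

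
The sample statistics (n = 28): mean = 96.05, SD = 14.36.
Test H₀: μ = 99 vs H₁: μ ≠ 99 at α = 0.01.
One-sample t-test:
H₀: μ = 99
H₁: μ ≠ 99
df = n - 1 = 27
t = (x̄ - μ₀) / (s/√n) = (96.05 - 99) / (14.36/√28) = -1.087
p-value = 0.2866

Since p-value > α = 0.01, we fail to reject H₀.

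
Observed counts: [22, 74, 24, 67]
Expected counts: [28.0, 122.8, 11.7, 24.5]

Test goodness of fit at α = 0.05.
Chi-square goodness of fit test:
H₀: observed counts match expected distribution
H₁: observed counts differ from expected distribution
df = k - 1 = 3
χ² = Σ(O - E)²/E
   = (22 - 28.0)²/28.0 + (74 - 122.8)²/122.8 + (24 - 11.7)²/11.7 + (67 - 24.5)²/24.5
   = 1.286 + 19.393 + 12.931 + 73.724
   = 107.33
p-value < 0.0001

Since p-value < α = 0.05, we reject H₀.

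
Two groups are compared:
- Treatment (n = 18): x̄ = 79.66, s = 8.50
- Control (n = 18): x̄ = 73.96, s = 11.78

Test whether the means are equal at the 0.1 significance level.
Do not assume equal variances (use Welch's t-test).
Welch's two-sample t-test:
H₀: μ₁ = μ₂
H₁: μ₁ ≠ μ₂
s₁²/n₁ = 8.50²/18 = 4.0139,  s₂²/n₂ = 11.78²/18 = 7.7094
SE = √(s₁²/n₁ + s₂²/n₂) = √(4.0139 + 7.7094) = 3.4239
df (Welch-Satterthwaite) = (s₁²/n₁ + s₂²/n₂)² / [(s₁²/n₁)²/(n₁-1) + (s₂²/n₂)²/(n₂-1)] ≈ 30.93
t = (x̄₁ - x̄₂) / SE = (79.66 - 73.96) / 3.4239 = 5.70 / 3.4239 = 1.665
p-value = 0.1061

Since p-value > α = 0.1, we fail to reject H₀.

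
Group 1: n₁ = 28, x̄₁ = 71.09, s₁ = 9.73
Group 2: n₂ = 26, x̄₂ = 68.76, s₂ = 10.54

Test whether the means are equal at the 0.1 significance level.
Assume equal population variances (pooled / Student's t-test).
Student's two-sample t-test (equal variances):
H₀: μ₁ = μ₂
H₁: μ₁ ≠ μ₂
df = n₁ + n₂ - 2 = 52
Pooled variance s_p² = [(n₁-1)s₁² + (n₂-1)s₂²] / (n₁ + n₂ - 2) = [(27)(9.73²) + (25)(10.54²)] / 52 = 102.5665
SE = √(s_p²(1/n₁ + 1/n₂)) = √(102.5665 × (1/28 + 1/26)) = 2.7583
t = (x̄₁ - x̄₂) / SE = (71.09 - 68.76) / 2.7583 = 2.33 / 2.7583 = 0.845
p-value = 0.4021

Since p-value > α = 0.1, we fail to reject H₀.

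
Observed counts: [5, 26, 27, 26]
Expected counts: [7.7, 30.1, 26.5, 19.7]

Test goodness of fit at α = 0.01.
Chi-square goodness of fit test:
H₀: observed counts match expected distribution
H₁: observed counts differ from expected distribution
df = k - 1 = 3
χ² = Σ(O - E)²/E
   = (5 - 7.7)²/7.7 + (26 - 30.1)²/30.1 + (27 - 26.5)²/26.5 + (26 - 19.7)²/19.7
   = 0.947 + 0.558 + 0.009 + 2.015
   = 3.53
p-value = 0.3170

Since p-value > α = 0.01, we fail to reject H₀.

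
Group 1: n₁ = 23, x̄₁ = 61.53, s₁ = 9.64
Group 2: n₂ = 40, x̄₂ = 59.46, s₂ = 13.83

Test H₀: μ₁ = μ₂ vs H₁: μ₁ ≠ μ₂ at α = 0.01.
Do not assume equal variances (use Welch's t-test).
Welch's two-sample t-test:
H₀: μ₁ = μ₂
H₁: μ₁ ≠ μ₂
s₁²/n₁ = 9.64²/23 = 4.0404,  s₂²/n₂ = 13.83²/40 = 4.7817
SE = √(s₁²/n₁ + s₂²/n₂) = √(4.0404 + 4.7817) = 2.9702
df (Welch-Satterthwaite) = (s₁²/n₁ + s₂²/n₂)² / [(s₁²/n₁)²/(n₁-1) + (s₂²/n₂)²/(n₂-1)] ≈ 58.59
t = (x̄₁ - x̄₂) / SE = (61.53 - 59.46) / 2.9702 = 2.07 / 2.9702 = 0.697
p-value = 0.4886

Since p-value > α = 0.01, we fail to reject H₀.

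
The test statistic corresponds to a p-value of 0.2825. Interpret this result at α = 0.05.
Since p = 0.2825 > α = 0.05, fail to reject H₀.
There is insufficient evidence to reject the null hypothesis; the result is not statistically significant at the 0.05 level.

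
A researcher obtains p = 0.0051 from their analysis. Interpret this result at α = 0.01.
Since p = 0.0051 < α = 0.01, reject H₀.
There is sufficient evidence to reject the null hypothesis; the result is statistically significant at the 0.01 level.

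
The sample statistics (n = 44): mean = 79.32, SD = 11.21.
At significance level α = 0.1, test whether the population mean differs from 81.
One-sample t-test:
H₀: μ = 81
H₁: μ ≠ 81
df = n - 1 = 43
t = (x̄ - μ₀) / (s/√n) = (79.32 - 81) / (11.21/√44) = -0.994
p-value = 0.3257

Since p-value > α = 0.1, we fail to reject H₀.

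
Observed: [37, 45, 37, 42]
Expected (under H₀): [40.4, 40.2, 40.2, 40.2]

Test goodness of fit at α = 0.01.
Chi-square goodness of fit test:
H₀: observed counts match expected distribution
H₁: observed counts differ from expected distribution
df = k - 1 = 3
χ² = Σ(O - E)²/E
   = (37 - 40.4)²/40.4 + (45 - 40.2)²/40.2 + (37 - 40.2)²/40.2 + (42 - 40.2)²/40.2
   = 0.286 + 0.573 + 0.255 + 0.081
   = 1.19
p-value = 0.7543

Since p-value > α = 0.01, we fail to reject H₀.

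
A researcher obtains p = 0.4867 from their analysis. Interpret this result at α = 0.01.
Since p = 0.4867 > α = 0.01, fail to reject H₀.
There is insufficient evidence to reject the null hypothesis; the result is not statistically significant at the 0.01 level.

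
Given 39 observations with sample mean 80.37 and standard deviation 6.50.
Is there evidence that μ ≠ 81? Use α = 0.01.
One-sample t-test:
H₀: μ = 81
H₁: μ ≠ 81
df = n - 1 = 38
t = (x̄ - μ₀) / (s/√n) = (80.37 - 81) / (6.50/√39) = -0.605
p-value = 0.5486

Since p-value > α = 0.01, we fail to reject H₀.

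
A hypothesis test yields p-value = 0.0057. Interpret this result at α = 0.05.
Since p = 0.0057 < α = 0.05, reject H₀.
There is sufficient evidence to reject the null hypothesis; the result is statistically significant at the 0.05 level.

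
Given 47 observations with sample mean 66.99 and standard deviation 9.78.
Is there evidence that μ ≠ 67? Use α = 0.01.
One-sample t-test:
H₀: μ = 67
H₁: μ ≠ 67
df = n - 1 = 46
t = (x̄ - μ₀) / (s/√n) = (66.99 - 67) / (9.78/√47) = -0.007
p-value = 0.9944

Since p-value > α = 0.01, we fail to reject H₀.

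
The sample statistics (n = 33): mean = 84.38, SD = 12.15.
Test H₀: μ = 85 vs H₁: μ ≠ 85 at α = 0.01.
One-sample t-test:
H₀: μ = 85
H₁: μ ≠ 85
df = n - 1 = 32
t = (x̄ - μ₀) / (s/√n) = (84.38 - 85) / (12.15/√33) = -0.293
p-value = 0.7713

Since p-value > α = 0.01, we fail to reject H₀.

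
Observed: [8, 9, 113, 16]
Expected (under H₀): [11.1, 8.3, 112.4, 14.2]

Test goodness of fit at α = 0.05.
Chi-square goodness of fit test:
H₀: observed counts match expected distribution
H₁: observed counts differ from expected distribution
df = k - 1 = 3
χ² = Σ(O - E)²/E
   = (8 - 11.1)²/11.1 + (9 - 8.3)²/8.3 + (113 - 112.4)²/112.4 + (16 - 14.2)²/14.2
   = 0.866 + 0.059 + 0.003 + 0.228
   = 1.16
p-value = 0.7635

Since p-value > α = 0.05, we fail to reject H₀.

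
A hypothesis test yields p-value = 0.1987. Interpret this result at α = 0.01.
Since p = 0.1987 > α = 0.01, fail to reject H₀.
There is insufficient evidence to reject the null hypothesis; the result is not statistically significant at the 0.01 level.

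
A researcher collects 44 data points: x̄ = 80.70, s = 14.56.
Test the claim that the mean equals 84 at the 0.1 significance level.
One-sample t-test:
H₀: μ = 84
H₁: μ ≠ 84
df = n - 1 = 43
t = (x̄ - μ₀) / (s/√n) = (80.70 - 84) / (14.56/√44) = -1.503
p-value = 0.1400

Since p-value > α = 0.1, we fail to reject H₀.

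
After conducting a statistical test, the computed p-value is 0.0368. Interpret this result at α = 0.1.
Since p = 0.0368 < α = 0.1, reject H₀.
There is sufficient evidence to reject the null hypothesis; the result is statistically significant at the 0.1 level.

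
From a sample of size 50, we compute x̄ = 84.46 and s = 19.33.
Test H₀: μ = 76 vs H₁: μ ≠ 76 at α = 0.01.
One-sample t-test:
H₀: μ = 76
H₁: μ ≠ 76
df = n - 1 = 49
t = (x̄ - μ₀) / (s/√n) = (84.46 - 76) / (19.33/√50) = 3.095
p-value = 0.0033

Since p-value < α = 0.01, we reject H₀.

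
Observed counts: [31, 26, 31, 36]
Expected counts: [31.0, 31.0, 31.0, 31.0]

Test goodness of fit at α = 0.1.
Chi-square goodness of fit test:
H₀: observed counts match expected distribution
H₁: observed counts differ from expected distribution
df = k - 1 = 3
χ² = Σ(O - E)²/E
   = (31 - 31.0)²/31.0 + (26 - 31.0)²/31.0 + (31 - 31.0)²/31.0 + (36 - 31.0)²/31.0
   = 0.000 + 0.806 + 0.000 + 0.806
   = 1.61
p-value = 0.6565

Since p-value > α = 0.1, we fail to reject H₀.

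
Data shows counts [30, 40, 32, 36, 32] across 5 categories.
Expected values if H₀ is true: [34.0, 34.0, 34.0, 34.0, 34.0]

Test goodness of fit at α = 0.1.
Chi-square goodness of fit test:
H₀: observed counts match expected distribution
H₁: observed counts differ from expected distribution
df = k - 1 = 4
χ² = Σ(O - E)²/E
   = (30 - 34.0)²/34.0 + (40 - 34.0)²/34.0 + (32 - 34.0)²/34.0 + (36 - 34.0)²/34.0 + (32 - 34.0)²/34.0
   = 0.471 + 1.059 + 0.118 + 0.118 + 0.118
   = 1.88
p-value = 0.7574

Since p-value > α = 0.1, we fail to reject H₀.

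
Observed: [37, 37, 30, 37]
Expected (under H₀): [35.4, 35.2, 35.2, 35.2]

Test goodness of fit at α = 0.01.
Chi-square goodness of fit test:
H₀: observed counts match expected distribution
H₁: observed counts differ from expected distribution
df = k - 1 = 3
χ² = Σ(O - E)²/E
   = (37 - 35.4)²/35.4 + (37 - 35.2)²/35.2 + (30 - 35.2)²/35.2 + (37 - 35.2)²/35.2
   = 0.072 + 0.092 + 0.768 + 0.092
   = 1.02
p-value = 0.7953

Since p-value > α = 0.01, we fail to reject H₀.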